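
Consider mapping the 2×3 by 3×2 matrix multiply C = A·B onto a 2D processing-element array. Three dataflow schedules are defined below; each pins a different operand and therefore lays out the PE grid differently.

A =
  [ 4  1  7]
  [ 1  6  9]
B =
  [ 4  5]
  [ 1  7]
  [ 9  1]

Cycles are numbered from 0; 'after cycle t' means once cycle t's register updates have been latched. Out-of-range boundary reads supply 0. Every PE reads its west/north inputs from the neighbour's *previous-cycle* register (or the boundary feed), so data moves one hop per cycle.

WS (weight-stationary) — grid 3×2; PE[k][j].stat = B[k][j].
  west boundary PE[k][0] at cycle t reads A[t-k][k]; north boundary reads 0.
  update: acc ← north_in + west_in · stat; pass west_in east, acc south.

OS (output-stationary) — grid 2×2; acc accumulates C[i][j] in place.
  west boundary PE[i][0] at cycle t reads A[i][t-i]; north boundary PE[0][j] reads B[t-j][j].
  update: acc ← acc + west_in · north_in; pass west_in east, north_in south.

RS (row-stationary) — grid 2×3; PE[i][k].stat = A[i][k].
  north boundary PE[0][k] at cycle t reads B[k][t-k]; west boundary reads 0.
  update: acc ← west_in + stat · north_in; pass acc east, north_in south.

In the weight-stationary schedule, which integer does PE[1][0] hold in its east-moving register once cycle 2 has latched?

WS on a 3×2 grid — tracing PE[1][0] and its feeders:
  cycle 0: PE[0][0] → acc 16, east 4, south 16
  cycle 0: PE[1][0] → acc 0, east 0, south 0
  cycle 1: PE[0][0] → acc 4, east 1, south 4
  cycle 1: PE[1][0] → acc 17, east 1, south 17
  cycle 2: PE[0][0] → acc 0, east 0, south 0
  cycle 2: PE[1][0] → acc 10, east 6, south 10

register = 6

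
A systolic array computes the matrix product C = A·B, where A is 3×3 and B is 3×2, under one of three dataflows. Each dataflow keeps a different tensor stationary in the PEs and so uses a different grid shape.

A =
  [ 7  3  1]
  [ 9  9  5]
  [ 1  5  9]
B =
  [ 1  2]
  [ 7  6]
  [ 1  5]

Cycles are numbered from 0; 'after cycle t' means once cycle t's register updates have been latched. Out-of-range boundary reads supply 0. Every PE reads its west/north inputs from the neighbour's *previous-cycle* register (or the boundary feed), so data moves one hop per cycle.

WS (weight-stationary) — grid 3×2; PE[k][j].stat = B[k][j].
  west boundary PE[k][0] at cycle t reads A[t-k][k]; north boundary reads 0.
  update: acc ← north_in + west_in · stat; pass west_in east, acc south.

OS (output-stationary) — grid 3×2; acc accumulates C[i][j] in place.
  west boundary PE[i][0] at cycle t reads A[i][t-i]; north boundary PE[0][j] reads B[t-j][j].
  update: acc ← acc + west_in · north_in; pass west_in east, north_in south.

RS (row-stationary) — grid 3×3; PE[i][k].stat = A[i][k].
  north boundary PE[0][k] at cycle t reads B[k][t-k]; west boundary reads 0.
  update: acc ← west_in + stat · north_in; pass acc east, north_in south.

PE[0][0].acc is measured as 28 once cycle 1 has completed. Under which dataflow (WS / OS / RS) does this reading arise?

Under WS (3×2), PE[0][0]:
  step 0 · PE0,0: acc=7; fwd→7 fwd↓7
  step 1 · PE0,0: acc=9; fwd→9 fwd↓9
Under OS (3×2), PE[0][0]:
  step 0 · PE0,0: acc=7; fwd→7 fwd↓1
  step 1 · PE0,0: acc=28; fwd→3 fwd↓7
Under RS (3×3), PE[0][0]:
  step 0 · PE0,0: acc=7; fwd→7 fwd↓1
  step 1 · PE0,0: acc=14; fwd→14 fwd↓2

dataflow = OS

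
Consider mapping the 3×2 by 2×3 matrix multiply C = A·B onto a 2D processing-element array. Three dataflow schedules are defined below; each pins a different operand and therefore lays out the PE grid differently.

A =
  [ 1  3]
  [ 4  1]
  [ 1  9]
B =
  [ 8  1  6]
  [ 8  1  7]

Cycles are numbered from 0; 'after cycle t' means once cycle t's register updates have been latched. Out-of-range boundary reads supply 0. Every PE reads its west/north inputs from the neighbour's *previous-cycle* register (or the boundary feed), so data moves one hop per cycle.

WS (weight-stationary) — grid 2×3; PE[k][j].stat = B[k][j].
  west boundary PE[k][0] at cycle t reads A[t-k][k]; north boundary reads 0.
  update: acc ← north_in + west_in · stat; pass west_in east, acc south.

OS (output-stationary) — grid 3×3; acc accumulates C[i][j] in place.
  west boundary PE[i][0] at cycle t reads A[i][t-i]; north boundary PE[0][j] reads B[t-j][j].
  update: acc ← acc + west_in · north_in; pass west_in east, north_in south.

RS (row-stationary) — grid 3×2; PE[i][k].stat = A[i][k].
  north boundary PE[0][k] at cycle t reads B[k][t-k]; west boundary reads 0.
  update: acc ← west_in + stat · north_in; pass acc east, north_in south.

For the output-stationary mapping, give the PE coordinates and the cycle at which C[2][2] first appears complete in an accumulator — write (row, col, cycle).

OS: C[2][2] accumulates in PE[2][2]:
  [0] (2,2) acc=0 (h:0 v:0)
  [1] (2,2) acc=0 (h:0 v:0)
  [2] (2,2) acc=0 (h:0 v:0)
  [3] (2,2) acc=0 (h:0 v:0)
  [4] (2,2) acc=6 (h:1 v:6)
  [5] (2,2) acc=69 (h:9 v:7)

(row, col, cycle) = (2, 2, 5)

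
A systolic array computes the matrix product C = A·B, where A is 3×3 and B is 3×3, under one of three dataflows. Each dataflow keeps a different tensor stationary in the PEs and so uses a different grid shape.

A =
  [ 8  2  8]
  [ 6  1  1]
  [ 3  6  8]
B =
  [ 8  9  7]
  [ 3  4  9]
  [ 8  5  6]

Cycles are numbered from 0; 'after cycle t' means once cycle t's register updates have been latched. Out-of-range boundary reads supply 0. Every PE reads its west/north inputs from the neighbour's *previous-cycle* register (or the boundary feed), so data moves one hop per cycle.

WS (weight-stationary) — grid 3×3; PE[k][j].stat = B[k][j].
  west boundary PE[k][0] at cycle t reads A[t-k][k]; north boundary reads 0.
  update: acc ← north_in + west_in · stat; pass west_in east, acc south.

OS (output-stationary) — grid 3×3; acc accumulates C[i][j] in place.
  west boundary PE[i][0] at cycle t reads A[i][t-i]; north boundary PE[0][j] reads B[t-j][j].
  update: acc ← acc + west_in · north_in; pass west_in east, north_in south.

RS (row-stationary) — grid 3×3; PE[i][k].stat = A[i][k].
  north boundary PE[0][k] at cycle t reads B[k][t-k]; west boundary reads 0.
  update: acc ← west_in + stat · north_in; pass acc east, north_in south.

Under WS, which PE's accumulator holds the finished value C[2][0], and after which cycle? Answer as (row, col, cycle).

WS — PE[2][0] is where C[2][0] collects:
  step 0 · PE2,0: acc=0; fwd→0 fwd↓0
  step 1 · PE2,0: acc=0; fwd→0 fwd↓0
  step 2 · PE2,0: acc=134; fwd→8 fwd↓134
  step 3 · PE2,0: acc=59; fwd→1 fwd↓59
  step 4 · PE2,0: acc=106; fwd→8 fwd↓106

(row, col, cycle) = (2, 0, 4)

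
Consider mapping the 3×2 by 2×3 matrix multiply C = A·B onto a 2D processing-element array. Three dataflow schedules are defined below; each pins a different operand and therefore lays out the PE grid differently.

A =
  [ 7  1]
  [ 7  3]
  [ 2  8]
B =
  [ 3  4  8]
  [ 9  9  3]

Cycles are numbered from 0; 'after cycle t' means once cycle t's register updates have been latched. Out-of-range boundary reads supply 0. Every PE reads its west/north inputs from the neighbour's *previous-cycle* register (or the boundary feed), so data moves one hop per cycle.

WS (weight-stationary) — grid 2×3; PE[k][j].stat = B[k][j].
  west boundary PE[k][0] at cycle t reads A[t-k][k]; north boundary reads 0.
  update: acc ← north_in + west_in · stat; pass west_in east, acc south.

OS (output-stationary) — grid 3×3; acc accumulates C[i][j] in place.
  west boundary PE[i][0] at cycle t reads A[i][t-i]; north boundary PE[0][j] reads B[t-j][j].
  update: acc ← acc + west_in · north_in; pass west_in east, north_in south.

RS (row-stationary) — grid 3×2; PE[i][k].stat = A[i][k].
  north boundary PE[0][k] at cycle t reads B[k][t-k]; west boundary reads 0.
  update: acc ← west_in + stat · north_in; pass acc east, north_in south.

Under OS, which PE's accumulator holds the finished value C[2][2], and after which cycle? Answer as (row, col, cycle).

OS: C[2][2] accumulates in PE[2][2]:
  step 0 · PE2,2: acc=0; fwd→0 fwd↓0
  step 1 · PE2,2: acc=0; fwd→0 fwd↓0
  step 2 · PE2,2: acc=0; fwd→0 fwd↓0
  step 3 · PE2,2: acc=0; fwd→0 fwd↓0
  step 4 · PE2,2: acc=16; fwd→2 fwd↓8
  step 5 · PE2,2: acc=40; fwd→8 fwd↓3

(row, col, cycle) = (2, 2, 5)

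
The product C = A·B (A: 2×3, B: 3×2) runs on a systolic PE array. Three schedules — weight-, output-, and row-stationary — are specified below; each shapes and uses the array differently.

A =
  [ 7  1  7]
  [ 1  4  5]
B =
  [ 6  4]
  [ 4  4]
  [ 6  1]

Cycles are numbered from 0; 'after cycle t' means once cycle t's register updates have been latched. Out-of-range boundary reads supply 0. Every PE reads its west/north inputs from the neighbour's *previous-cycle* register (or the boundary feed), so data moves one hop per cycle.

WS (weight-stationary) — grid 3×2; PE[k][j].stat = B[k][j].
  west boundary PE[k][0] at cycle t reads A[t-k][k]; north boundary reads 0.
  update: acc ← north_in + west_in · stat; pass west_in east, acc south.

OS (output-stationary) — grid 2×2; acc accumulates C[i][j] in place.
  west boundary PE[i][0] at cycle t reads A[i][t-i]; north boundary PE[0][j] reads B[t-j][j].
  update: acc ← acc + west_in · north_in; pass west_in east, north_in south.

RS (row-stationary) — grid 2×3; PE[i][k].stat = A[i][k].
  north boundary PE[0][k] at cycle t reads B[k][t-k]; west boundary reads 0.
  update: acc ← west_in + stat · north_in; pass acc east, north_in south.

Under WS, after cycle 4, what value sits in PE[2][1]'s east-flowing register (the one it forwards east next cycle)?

WS 3×2: PE[2][1] cycle-by-cycle (with neighbour feeds):
  c0 r1c1: 0 / 0 / 0
  c0 r2c0: 0 / 0 / 0
  c0 r2c1: 0 / 0 / 0
  c1 r1c1: 0 / 0 / 0
  c1 r2c0: 0 / 0 / 0
  c1 r2c1: 0 / 0 / 0
  c2 r1c1: 32 / 1 / 32
  c2 r2c0: 88 / 7 / 88
  c2 r2c1: 0 / 0 / 0
  c3 r1c1: 20 / 4 / 20
  c3 r2c0: 52 / 5 / 52
  c3 r2c1: 39 / 7 / 39
  c4 r1c1: 0 / 0 / 0
  c4 r2c0: 0 / 0 / 0
  c4 r2c1: 25 / 5 / 25

register = 5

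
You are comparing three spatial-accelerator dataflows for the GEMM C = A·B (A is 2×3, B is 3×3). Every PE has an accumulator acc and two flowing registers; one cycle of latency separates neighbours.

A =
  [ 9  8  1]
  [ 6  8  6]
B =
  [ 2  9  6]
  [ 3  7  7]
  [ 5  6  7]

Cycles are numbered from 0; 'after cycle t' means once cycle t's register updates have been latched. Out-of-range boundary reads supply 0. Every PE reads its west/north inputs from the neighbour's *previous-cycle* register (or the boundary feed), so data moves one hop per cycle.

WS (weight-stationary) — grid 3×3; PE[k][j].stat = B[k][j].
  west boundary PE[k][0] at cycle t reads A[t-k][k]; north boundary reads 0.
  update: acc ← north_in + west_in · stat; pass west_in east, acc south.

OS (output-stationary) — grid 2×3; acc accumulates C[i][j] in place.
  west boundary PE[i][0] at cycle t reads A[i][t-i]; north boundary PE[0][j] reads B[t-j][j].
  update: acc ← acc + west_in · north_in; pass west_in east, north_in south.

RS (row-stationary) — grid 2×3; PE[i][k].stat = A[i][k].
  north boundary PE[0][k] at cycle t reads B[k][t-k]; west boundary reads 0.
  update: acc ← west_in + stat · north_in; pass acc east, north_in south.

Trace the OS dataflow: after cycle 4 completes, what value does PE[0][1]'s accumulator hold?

PE[0][1].acc = 143

OS 2×3: PE[0][1] cycle-by-cycle (with neighbour feeds):
  t=0 PE[0][0]: acc=18 h=9 v=2
  t=0 PE[0][1]: acc=0 h=0 v=0
  t=1 PE[0][0]: acc=42 h=8 v=3
  t=1 PE[0][1]: acc=81 h=9 v=9
  t=2 PE[0][0]: acc=47 h=1 v=5
  t=2 PE[0][1]: acc=137 h=8 v=7
  t=3 PE[0][0]: acc=47 h=0 v=0
  t=3 PE[0][1]: acc=143 h=1 v=6
  t=4 PE[0][0]: acc=47 h=0 v=0
  t=4 PE[0][1]: acc=143 h=0 v=0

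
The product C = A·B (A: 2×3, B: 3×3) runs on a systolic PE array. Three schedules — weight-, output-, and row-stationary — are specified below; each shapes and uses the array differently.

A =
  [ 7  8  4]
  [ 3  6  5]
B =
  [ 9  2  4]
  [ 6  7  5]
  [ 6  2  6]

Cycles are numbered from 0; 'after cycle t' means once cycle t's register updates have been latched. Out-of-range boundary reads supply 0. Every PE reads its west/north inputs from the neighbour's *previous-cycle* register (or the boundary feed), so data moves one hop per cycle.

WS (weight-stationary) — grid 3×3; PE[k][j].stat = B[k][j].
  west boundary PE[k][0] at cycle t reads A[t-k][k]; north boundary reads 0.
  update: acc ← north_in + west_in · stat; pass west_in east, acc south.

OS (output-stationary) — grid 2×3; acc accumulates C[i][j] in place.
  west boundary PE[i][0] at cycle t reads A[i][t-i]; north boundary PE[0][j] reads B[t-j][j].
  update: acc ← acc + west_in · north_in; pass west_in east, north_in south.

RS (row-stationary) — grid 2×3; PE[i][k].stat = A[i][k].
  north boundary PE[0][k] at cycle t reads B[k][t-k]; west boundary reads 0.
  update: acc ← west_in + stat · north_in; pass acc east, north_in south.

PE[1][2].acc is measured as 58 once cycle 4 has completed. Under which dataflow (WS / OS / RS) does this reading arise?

WS (3×3 grid), PE[1][2]:
  0: (1,2).acc=0  regs=<0,0>
  1: (1,2).acc=0  regs=<0,0>
  2: (1,2).acc=0  regs=<0,0>
  3: (1,2).acc=68  regs=<8,68>
  4: (1,2).acc=42  regs=<6,42>
OS (2×3 grid), PE[1][2]:
  0: (1,2).acc=0  regs=<0,0>
  1: (1,2).acc=0  regs=<0,0>
  2: (1,2).acc=0  regs=<0,0>
  3: (1,2).acc=12  regs=<3,4>
  4: (1,2).acc=42  regs=<6,5>
RS (2×3 grid), PE[1][2]:
  0: (1,2).acc=0  regs=<0,0>
  1: (1,2).acc=0  regs=<0,0>
  2: (1,2).acc=0  regs=<0,0>
  3: (1,2).acc=93  regs=<93,6>
  4: (1,2).acc=58  regs=<58,2>

dataflow = RS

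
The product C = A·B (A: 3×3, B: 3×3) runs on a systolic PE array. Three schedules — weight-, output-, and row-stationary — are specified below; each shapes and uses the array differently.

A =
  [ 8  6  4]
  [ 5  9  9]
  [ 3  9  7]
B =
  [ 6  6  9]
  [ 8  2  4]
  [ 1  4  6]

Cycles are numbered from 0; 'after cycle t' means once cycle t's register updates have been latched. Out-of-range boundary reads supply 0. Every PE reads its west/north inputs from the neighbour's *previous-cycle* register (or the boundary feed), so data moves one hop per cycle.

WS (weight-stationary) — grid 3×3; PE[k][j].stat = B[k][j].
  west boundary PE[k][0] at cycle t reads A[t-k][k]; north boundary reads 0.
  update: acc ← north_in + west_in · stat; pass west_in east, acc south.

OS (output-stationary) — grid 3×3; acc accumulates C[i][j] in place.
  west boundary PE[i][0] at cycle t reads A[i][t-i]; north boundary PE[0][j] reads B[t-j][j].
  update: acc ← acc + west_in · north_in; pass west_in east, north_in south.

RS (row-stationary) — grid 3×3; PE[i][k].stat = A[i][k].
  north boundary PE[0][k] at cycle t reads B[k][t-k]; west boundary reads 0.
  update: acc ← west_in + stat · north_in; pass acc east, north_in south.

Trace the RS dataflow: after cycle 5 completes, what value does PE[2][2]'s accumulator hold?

RS 3×3: PE[2][2] cycle-by-cycle (with neighbour feeds):
  c0 r1c2: 0 / 0 / 0
  c0 r2c1: 0 / 0 / 0
  c0 r2c2: 0 / 0 / 0
  c1 r1c2: 0 / 0 / 0
  c1 r2c1: 0 / 0 / 0
  c1 r2c2: 0 / 0 / 0
  c2 r1c2: 0 / 0 / 0
  c2 r2c1: 0 / 0 / 0
  c2 r2c2: 0 / 0 / 0
  c3 r1c2: 111 / 111 / 1
  c3 r2c1: 90 / 90 / 8
  c3 r2c2: 0 / 0 / 0
  c4 r1c2: 84 / 84 / 4
  c4 r2c1: 36 / 36 / 2
  c4 r2c2: 97 / 97 / 1
  c5 r1c2: 135 / 135 / 6
  c5 r2c1: 63 / 63 / 4
  c5 r2c2: 64 / 64 / 4

PE[2][2].acc = 64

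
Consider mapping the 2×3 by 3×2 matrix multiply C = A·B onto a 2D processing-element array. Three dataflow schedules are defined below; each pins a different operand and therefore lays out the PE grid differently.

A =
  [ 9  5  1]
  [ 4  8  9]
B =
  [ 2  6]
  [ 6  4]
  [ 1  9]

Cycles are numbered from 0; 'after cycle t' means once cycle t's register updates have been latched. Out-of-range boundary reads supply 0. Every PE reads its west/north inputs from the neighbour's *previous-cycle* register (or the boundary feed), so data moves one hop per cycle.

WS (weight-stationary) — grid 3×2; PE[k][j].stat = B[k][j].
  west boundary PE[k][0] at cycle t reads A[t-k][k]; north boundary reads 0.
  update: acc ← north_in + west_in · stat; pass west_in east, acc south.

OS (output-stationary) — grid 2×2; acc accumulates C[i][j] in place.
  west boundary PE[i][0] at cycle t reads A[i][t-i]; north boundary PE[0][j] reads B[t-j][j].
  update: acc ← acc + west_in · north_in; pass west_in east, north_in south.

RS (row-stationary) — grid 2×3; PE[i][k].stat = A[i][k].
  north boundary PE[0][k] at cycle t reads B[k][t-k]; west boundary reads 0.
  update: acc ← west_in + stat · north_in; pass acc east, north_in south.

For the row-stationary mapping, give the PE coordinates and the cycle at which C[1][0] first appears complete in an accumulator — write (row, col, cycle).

Under RS, C[1][0] lands at PE[1][2]:
  cycle 0: PE[1][2] → acc 0, east 0, south 0
  cycle 1: PE[1][2] → acc 0, east 0, south 0
  cycle 2: PE[1][2] → acc 0, east 0, south 0
  cycle 3: PE[1][2] → acc 65, east 65, south 1

(row, col, cycle) = (1, 2, 3)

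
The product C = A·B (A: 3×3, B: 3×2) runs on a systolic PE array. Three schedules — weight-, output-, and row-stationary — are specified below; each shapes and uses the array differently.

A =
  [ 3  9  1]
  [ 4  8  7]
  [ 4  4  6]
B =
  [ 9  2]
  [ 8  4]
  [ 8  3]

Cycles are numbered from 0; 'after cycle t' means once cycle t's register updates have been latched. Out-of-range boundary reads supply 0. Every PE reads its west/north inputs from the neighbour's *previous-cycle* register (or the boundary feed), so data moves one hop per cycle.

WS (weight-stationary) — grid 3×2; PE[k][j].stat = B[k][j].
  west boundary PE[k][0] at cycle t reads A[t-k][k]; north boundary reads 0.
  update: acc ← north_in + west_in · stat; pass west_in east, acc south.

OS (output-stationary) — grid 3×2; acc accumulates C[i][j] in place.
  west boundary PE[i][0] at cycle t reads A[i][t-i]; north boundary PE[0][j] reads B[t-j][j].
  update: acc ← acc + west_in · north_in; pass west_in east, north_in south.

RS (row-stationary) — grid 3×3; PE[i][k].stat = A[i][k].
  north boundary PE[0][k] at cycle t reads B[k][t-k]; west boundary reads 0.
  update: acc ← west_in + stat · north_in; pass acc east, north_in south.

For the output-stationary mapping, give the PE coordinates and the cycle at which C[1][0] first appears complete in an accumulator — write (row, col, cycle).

(row, col, cycle) = (1, 0, 3)

OS: C[1][0] accumulates in PE[1][0]:
  after 0 — PE[1][0] acc=0, pass-E 0, pass-S 0
  after 1 — PE[1][0] acc=36, pass-E 4, pass-S 9
  after 2 — PE[1][0] acc=100, pass-E 8, pass-S 8
  after 3 — PE[1][0] acc=156, pass-E 7, pass-S 8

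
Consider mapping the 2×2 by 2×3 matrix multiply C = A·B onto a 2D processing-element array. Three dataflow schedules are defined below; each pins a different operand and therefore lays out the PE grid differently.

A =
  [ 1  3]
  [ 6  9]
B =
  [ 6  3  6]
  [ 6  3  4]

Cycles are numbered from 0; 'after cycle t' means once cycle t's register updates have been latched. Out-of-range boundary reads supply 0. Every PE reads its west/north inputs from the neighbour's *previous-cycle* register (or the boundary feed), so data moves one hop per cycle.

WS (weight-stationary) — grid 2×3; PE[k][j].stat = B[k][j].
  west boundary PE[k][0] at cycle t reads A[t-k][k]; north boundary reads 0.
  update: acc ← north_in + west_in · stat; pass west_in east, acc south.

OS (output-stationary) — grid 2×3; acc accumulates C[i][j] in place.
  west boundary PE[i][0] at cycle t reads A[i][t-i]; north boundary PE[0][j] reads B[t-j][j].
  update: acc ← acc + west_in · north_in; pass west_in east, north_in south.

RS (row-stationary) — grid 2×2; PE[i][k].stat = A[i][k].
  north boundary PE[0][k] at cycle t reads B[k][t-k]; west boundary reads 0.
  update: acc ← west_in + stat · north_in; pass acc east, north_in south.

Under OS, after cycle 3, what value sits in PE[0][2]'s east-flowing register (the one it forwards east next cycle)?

Tracing OS — 2×3 array, target PE[0][2]:
  c0 r0c1: 0 / 0 / 0
  c0 r0c2: 0 / 0 / 0
  c1 r0c1: 3 / 1 / 3
  c1 r0c2: 0 / 0 / 0
  c2 r0c1: 12 / 3 / 3
  c2 r0c2: 6 / 1 / 6
  c3 r0c1: 12 / 0 / 0
  c3 r0c2: 18 / 3 / 4

register = 3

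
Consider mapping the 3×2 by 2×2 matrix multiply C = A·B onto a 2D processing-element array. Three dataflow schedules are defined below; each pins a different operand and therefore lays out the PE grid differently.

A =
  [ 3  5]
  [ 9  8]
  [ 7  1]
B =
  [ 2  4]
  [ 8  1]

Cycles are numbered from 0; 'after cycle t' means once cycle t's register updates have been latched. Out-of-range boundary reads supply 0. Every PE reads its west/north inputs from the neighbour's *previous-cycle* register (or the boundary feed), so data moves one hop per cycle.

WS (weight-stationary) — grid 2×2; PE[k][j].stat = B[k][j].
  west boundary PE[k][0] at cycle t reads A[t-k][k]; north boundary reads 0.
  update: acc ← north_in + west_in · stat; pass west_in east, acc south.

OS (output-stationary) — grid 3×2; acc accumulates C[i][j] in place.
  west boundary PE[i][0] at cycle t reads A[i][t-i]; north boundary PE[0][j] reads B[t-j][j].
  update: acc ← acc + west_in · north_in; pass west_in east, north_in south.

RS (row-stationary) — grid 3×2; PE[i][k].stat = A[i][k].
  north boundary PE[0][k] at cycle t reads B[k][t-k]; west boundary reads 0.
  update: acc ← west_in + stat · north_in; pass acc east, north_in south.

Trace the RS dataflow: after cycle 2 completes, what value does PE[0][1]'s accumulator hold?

PE[0][1].acc = 17

RS (3×2). Following PE[0][1] plus its west/north inputs:
  @0  [0,0]  acc 6  |  →6  ↓2
  @0  [0,1]  acc 0  |  →0  ↓0
  @1  [0,0]  acc 12  |  →12  ↓4
  @1  [0,1]  acc 46  |  →46  ↓8
  @2  [0,0]  acc 0  |  →0  ↓0
  @2  [0,1]  acc 17  |  →17  ↓1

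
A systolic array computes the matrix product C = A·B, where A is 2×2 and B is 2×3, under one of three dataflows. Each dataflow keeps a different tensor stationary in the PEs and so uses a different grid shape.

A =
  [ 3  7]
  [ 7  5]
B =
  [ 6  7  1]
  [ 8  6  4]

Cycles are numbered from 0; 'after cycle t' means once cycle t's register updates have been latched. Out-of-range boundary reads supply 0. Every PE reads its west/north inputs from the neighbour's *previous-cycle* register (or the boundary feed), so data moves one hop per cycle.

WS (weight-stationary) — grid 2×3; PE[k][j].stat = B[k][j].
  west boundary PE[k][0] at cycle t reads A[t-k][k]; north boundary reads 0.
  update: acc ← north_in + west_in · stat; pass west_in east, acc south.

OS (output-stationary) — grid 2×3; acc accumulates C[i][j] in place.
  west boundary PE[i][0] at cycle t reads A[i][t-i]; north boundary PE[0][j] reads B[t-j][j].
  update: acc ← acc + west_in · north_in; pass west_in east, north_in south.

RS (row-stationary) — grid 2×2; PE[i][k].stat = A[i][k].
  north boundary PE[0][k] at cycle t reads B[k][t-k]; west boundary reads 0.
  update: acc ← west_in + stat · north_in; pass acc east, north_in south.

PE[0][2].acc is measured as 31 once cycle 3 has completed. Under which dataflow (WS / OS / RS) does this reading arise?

— WS: 2×3; PE[0][2] trace:
  c0 r0c2: 0 / 0 / 0
  c1 r0c2: 0 / 0 / 0
  c2 r0c2: 3 / 3 / 3
  c3 r0c2: 7 / 7 / 7
— OS: 2×3; PE[0][2] trace:
  c0 r0c2: 0 / 0 / 0
  c1 r0c2: 0 / 0 / 0
  c2 r0c2: 3 / 3 / 1
  c3 r0c2: 31 / 7 / 4
RS (2×2): PE[0][2] does not exist.

dataflow = OS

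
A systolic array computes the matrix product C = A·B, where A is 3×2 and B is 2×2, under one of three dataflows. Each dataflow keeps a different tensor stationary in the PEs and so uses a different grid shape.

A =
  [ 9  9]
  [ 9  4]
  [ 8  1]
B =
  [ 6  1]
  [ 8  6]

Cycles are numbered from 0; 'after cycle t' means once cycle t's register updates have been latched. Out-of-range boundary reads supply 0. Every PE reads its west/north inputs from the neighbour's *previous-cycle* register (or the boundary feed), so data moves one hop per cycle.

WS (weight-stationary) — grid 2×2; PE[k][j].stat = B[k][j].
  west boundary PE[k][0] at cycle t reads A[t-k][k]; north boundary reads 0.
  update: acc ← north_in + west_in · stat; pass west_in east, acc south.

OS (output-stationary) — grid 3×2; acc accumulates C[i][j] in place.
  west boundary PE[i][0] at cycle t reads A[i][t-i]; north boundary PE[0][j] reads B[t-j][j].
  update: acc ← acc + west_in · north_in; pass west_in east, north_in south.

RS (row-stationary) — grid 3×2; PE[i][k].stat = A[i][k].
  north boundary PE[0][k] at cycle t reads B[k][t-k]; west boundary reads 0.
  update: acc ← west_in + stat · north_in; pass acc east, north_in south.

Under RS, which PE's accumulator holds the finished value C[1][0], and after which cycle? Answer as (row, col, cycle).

Under RS, C[1][0] lands at PE[1][1]:
  step 0 · PE1,1: acc=0; fwd→0 fwd↓0
  step 1 · PE1,1: acc=0; fwd→0 fwd↓0
  step 2 · PE1,1: acc=86; fwd→86 fwd↓8

(row, col, cycle) = (1, 1, 2)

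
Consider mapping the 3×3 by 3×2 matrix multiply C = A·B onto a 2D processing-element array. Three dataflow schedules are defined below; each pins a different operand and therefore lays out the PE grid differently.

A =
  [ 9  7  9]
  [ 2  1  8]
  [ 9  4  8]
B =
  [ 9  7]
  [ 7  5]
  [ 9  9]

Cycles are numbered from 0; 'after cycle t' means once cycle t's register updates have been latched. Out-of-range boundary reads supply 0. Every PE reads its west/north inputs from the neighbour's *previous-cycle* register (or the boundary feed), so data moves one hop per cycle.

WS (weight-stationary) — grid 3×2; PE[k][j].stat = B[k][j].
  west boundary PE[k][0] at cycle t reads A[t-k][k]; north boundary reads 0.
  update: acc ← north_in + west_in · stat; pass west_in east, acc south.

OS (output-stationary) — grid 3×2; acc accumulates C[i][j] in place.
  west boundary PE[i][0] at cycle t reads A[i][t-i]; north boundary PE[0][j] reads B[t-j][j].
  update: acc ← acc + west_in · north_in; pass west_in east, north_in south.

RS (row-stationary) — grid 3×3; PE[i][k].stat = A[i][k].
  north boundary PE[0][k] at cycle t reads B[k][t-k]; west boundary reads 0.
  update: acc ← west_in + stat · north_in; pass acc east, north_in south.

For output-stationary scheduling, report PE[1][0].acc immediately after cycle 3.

PE[1][0].acc = 97

OS on a 3×2 grid — tracing PE[1][0] and its feeders:
  0: (0,0).acc=81  regs=<9,9>
  0: (1,0).acc=0  regs=<0,0>
  1: (0,0).acc=130  regs=<7,7>
  1: (1,0).acc=18  regs=<2,9>
  2: (0,0).acc=211  regs=<9,9>
  2: (1,0).acc=25  regs=<1,7>
  3: (0,0).acc=211  regs=<0,0>
  3: (1,0).acc=97  regs=<8,9>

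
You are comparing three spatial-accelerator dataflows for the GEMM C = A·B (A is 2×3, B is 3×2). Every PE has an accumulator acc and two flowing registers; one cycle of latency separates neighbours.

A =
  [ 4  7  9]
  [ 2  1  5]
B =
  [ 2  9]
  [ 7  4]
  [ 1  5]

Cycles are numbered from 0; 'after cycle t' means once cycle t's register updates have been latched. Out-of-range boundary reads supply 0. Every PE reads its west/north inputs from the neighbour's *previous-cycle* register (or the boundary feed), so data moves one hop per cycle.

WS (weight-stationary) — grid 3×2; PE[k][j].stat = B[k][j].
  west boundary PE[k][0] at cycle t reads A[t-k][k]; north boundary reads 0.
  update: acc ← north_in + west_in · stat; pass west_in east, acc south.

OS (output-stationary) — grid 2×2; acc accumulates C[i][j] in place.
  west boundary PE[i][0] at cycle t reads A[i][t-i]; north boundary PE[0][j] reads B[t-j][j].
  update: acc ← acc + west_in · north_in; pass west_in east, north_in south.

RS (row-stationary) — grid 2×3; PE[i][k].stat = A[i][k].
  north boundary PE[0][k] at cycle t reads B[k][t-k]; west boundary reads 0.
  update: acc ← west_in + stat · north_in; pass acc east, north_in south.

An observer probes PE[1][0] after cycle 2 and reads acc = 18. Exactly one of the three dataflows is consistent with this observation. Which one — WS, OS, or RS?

— WS: 3×2; PE[1][0] trace:
  after 0 — PE[1][0] acc=0, pass-E 0, pass-S 0
  after 1 — PE[1][0] acc=57, pass-E 7, pass-S 57
  after 2 — PE[1][0] acc=11, pass-E 1, pass-S 11
— OS: 2×2; PE[1][0] trace:
  after 0 — PE[1][0] acc=0, pass-E 0, pass-S 0
  after 1 — PE[1][0] acc=4, pass-E 2, pass-S 2
  after 2 — PE[1][0] acc=11, pass-E 1, pass-S 7
— RS: 2×3; PE[1][0] trace:
  after 0 — PE[1][0] acc=0, pass-E 0, pass-S 0
  after 1 — PE[1][0] acc=4, pass-E 4, pass-S 2
  after 2 — PE[1][0] acc=18, pass-E 18, pass-S 9

dataflow = RS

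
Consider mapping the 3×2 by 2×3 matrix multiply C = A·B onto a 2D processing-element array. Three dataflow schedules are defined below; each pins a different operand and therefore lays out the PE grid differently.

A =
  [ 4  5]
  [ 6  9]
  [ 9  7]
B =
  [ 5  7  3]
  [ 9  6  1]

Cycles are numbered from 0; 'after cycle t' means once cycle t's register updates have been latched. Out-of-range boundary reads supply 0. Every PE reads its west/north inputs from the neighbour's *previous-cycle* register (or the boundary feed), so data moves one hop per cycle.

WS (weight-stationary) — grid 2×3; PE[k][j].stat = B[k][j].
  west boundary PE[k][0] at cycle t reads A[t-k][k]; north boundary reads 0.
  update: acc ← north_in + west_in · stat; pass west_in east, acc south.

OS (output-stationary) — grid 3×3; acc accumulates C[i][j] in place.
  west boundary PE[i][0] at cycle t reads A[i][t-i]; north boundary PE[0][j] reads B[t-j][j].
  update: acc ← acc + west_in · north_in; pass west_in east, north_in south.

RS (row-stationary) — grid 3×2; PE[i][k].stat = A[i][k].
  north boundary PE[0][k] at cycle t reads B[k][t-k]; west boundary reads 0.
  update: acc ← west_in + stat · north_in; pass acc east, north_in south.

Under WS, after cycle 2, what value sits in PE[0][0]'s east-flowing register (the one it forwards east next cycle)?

register = 9

WS (2×3). Following PE[0][0] plus its west/north inputs:
  [0] (0,0) acc=20 (h:4 v:20)
  [1] (0,0) acc=30 (h:6 v:30)
  [2] (0,0) acc=45 (h:9 v:45)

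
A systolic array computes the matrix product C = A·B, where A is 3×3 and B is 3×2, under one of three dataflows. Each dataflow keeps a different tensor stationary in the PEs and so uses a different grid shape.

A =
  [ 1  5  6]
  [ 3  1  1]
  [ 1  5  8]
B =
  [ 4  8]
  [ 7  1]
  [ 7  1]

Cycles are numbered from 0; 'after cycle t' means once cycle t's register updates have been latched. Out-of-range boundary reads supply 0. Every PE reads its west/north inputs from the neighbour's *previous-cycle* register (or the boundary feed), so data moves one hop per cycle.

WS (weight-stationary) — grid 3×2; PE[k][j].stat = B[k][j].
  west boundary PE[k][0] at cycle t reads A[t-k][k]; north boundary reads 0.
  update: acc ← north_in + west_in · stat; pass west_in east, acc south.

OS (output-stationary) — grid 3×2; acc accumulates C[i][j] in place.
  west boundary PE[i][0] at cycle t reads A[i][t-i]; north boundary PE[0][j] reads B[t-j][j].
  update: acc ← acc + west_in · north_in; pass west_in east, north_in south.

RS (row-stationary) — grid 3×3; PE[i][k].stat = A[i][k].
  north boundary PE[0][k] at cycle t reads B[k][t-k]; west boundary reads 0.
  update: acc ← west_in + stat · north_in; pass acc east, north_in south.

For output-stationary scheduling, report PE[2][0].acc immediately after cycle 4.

PE[2][0].acc = 95

Tracing OS — 3×2 array, target PE[2][0]:
  t=0 PE[1][0]: acc=0 h=0 v=0
  t=0 PE[2][0]: acc=0 h=0 v=0
  t=1 PE[1][0]: acc=12 h=3 v=4
  t=1 PE[2][0]: acc=0 h=0 v=0
  t=2 PE[1][0]: acc=19 h=1 v=7
  t=2 PE[2][0]: acc=4 h=1 v=4
  t=3 PE[1][0]: acc=26 h=1 v=7
  t=3 PE[2][0]: acc=39 h=5 v=7
  t=4 PE[1][0]: acc=26 h=0 v=0
  t=4 PE[2][0]: acc=95 h=8 v=7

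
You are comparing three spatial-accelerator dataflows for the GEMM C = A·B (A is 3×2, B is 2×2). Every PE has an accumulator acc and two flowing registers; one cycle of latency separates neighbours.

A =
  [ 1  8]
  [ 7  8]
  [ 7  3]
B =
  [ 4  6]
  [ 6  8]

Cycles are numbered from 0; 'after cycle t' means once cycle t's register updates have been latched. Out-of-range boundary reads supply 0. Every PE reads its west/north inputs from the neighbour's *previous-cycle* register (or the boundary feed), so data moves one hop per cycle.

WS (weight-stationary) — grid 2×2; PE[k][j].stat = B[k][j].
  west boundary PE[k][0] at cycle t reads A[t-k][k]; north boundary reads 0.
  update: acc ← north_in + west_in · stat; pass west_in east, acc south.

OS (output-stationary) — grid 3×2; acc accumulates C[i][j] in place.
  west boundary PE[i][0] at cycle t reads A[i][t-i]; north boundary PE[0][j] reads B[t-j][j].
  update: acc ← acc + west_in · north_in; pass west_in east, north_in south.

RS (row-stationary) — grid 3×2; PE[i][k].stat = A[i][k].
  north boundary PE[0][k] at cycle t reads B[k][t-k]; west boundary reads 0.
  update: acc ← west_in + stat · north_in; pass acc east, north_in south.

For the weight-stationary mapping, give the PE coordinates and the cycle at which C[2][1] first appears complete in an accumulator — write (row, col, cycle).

(row, col, cycle) = (1, 1, 4)

WS: C[2][1] accumulates in PE[1][1]:
  step 0 · PE1,1: acc=0; fwd→0 fwd↓0
  step 1 · PE1,1: acc=0; fwd→0 fwd↓0
  step 2 · PE1,1: acc=70; fwd→8 fwd↓70
  step 3 · PE1,1: acc=106; fwd→8 fwd↓106
  step 4 · PE1,1: acc=66; fwd→3 fwd↓66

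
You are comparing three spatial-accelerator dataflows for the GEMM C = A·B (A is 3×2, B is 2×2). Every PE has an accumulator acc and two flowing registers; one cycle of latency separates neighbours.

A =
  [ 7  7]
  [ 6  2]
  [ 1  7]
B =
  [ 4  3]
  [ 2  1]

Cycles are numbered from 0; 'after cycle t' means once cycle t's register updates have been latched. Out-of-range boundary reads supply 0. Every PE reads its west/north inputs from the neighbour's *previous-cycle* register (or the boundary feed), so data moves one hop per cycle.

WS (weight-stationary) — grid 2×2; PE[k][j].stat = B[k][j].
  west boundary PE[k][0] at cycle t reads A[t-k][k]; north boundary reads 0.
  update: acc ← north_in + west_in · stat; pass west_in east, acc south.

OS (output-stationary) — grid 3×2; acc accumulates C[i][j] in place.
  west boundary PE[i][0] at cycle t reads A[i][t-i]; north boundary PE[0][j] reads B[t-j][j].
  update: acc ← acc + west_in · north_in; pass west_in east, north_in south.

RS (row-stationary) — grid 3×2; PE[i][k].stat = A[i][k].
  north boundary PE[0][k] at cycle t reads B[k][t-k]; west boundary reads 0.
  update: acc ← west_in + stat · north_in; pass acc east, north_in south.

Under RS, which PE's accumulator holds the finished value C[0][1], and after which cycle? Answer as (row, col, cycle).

(row, col, cycle) = (0, 1, 2)

RS — PE[0][1] is where C[0][1] collects:
  [0] (0,1) acc=0 (h:0 v:0)
  [1] (0,1) acc=42 (h:42 v:2)
  [2] (0,1) acc=28 (h:28 v:1)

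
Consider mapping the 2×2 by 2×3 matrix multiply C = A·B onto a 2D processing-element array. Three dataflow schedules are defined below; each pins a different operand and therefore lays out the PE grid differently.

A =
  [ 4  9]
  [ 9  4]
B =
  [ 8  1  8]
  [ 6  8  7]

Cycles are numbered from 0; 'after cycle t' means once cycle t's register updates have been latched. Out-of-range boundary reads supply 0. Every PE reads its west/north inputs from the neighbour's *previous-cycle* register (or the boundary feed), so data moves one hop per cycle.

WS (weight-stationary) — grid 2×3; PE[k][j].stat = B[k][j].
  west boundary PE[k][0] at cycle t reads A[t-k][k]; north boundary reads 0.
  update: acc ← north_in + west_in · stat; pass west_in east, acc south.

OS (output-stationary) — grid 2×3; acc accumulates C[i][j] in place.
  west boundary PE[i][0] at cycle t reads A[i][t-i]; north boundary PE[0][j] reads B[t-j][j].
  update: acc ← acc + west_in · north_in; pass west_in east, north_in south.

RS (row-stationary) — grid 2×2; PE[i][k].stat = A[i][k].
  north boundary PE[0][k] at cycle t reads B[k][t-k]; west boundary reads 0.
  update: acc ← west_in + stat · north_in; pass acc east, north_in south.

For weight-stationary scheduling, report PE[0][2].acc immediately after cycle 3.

Tracing WS — 2×3 array, target PE[0][2]:
  c0 r0c1: 0 / 0 / 0
  c0 r0c2: 0 / 0 / 0
  c1 r0c1: 4 / 4 / 4
  c1 r0c2: 0 / 0 / 0
  c2 r0c1: 9 / 9 / 9
  c2 r0c2: 32 / 4 / 32
  c3 r0c1: 0 / 0 / 0
  c3 r0c2: 72 / 9 / 72

PE[0][2].acc = 72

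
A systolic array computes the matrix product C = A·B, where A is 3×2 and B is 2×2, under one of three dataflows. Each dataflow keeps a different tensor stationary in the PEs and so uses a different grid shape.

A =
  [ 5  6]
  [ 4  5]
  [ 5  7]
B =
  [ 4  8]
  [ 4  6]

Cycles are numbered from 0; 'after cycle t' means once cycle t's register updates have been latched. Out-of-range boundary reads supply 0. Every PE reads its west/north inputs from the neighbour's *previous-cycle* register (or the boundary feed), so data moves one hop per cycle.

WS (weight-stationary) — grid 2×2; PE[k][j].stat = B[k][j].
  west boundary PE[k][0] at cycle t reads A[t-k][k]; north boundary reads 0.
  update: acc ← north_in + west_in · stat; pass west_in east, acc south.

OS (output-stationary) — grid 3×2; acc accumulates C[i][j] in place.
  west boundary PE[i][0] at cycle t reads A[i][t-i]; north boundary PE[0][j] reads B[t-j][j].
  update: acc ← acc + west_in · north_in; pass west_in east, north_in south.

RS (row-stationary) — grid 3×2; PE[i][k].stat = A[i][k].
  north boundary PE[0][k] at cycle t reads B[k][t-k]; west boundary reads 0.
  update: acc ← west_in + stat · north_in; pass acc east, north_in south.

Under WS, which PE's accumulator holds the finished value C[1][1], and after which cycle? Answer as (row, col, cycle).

(row, col, cycle) = (1, 1, 3)

WS: C[1][1] accumulates in PE[1][1]:
  after 0 — PE[1][1] acc=0, pass-E 0, pass-S 0
  after 1 — PE[1][1] acc=0, pass-E 0, pass-S 0
  after 2 — PE[1][1] acc=76, pass-E 6, pass-S 76
  after 3 — PE[1][1] acc=62, pass-E 5, pass-S 62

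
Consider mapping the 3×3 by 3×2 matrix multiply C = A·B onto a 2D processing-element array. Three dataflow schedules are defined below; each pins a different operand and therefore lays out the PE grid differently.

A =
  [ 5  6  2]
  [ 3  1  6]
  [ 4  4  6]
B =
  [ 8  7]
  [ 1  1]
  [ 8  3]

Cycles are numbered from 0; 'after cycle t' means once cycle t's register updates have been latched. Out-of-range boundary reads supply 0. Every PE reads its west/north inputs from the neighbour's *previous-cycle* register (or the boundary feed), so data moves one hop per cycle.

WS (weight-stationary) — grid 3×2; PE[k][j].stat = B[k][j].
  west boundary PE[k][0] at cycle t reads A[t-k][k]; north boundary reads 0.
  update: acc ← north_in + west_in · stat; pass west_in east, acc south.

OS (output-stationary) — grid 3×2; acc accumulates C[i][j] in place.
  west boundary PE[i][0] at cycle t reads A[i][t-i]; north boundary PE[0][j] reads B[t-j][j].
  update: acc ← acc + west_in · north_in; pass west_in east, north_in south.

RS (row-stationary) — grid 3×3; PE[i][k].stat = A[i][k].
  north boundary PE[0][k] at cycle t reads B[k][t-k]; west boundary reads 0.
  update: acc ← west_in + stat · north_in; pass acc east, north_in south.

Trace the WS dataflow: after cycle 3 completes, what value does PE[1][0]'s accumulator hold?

PE[1][0].acc = 36

WS (3×2). Following PE[1][0] plus its west/north inputs:
  @0  [0,0]  acc 40  |  →5  ↓40
  @0  [1,0]  acc 0  |  →0  ↓0
  @1  [0,0]  acc 24  |  →3  ↓24
  @1  [1,0]  acc 46  |  →6  ↓46
  @2  [0,0]  acc 32  |  →4  ↓32
  @2  [1,0]  acc 25  |  →1  ↓25
  @3  [0,0]  acc 0  |  →0  ↓0
  @3  [1,0]  acc 36  |  →4  ↓36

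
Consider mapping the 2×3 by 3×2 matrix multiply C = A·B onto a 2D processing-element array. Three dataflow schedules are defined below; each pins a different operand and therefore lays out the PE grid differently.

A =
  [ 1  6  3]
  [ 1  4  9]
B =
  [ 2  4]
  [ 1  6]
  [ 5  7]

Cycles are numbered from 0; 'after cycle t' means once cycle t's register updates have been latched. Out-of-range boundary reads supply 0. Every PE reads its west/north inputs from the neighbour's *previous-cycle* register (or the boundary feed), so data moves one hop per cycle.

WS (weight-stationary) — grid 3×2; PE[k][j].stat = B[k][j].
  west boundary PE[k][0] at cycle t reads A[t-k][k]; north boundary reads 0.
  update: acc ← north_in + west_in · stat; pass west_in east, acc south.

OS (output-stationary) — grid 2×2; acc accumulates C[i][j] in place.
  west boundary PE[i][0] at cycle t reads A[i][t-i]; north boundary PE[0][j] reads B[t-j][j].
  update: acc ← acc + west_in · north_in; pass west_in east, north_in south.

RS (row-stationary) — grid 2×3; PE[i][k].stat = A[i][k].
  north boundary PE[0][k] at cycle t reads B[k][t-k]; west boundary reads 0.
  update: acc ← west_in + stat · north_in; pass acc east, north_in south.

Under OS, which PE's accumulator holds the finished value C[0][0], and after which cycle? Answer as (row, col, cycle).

(row, col, cycle) = (0, 0, 2)

OS — PE[0][0] is where C[0][0] collects:
  @0  [0,0]  acc 2  |  →1  ↓2
  @1  [0,0]  acc 8  |  →6  ↓1
  @2  [0,0]  acc 23  |  →3  ↓5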